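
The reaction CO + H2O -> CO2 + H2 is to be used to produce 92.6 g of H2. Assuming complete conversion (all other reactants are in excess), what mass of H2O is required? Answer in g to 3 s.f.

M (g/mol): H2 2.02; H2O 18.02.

826 g

n(H2) = 92.6 / 2.02 = 45.84 mol
n(H2O) = (1/1) × 45.84 = 45.84 mol
mass = 45.84 × 18.02 = 826.0 g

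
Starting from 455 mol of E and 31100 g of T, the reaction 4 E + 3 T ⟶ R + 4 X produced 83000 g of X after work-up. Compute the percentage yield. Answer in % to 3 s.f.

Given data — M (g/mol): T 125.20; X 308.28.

81.3 %

n(E) = 455.0 mol
n(T) = 31100 / 125.20 = 248.4 mol
n/ν for E = 455.0/4 = 113.8
n/ν for T = 248.4/3 = 82.80
Smallest n/ν is T → limiting reagent.
theoretical n(X) = (4/3) × 248.4 = 331.2 mol → 102100 g
% yield = 83000 / 102100 × 100 = 81.29 %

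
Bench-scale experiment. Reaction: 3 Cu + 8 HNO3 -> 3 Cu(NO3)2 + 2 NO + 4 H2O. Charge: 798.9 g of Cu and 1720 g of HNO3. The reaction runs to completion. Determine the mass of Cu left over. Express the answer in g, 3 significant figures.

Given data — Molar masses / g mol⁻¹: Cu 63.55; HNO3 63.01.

n(Cu) = 798.9 / 63.55 = 12.57 mol
n(HNO3) = 1720 / 63.01 = 27.30 mol
n/ν for Cu = 12.57/3 = 4.190
n/ν for HNO3 = 27.30/8 = 3.413
Smallest n/ν is HNO3 → limiting reagent.
Cu consumed = (3/8) × 27.30 = 10.24 mol
Cu remaining = 12.57 − 10.24 = 2.330 mol
mass = 2.330 × 63.55 = 148.1 g

148 g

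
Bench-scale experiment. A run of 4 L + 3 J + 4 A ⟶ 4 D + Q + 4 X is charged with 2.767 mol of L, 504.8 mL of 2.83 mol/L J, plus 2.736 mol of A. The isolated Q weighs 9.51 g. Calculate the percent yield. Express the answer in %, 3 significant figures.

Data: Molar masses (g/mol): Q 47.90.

n(L) = 2.767 mol
n(J) = 2.83 × 504.8/1000 = 1.429 mol
n(A) = 2.736 mol
n/ν for L = 2.767/4 = 0.6918
n/ν for J = 1.429/3 = 0.4763
n/ν for A = 2.736/4 = 0.6840
Smallest n/ν is J → limiting reagent.
theoretical n(Q) = (1/3) × 1.429 = 0.4763 mol → 22.81 g
% yield = 9.51 / 22.81 × 100 = 41.69 %

41.7 %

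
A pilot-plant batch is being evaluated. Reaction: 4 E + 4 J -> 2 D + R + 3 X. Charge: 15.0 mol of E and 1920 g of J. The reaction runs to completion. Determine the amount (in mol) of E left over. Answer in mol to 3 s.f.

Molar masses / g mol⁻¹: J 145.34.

n(E) = 15.00 mol
n(J) = 1920 / 145.34 = 13.21 mol
n/ν for E = 15.00/4 = 3.750
n/ν for J = 13.21/4 = 3.303
Smallest n/ν is J → limiting reagent.
E consumed = (4/4) × 13.21 = 13.21 mol
E remaining = 15.00 − 13.21 = 1.790 mol

1.79 mol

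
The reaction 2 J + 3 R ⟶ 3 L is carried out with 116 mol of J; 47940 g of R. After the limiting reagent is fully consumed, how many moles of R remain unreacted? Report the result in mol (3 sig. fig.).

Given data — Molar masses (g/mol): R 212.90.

51.2 mol

n(J) = 116.0 mol
n(R) = 47940 / 212.90 = 225.2 mol
n/ν → J: 58.00, R: 75.07; J is limiting.
R consumed = (3/2) × 116.0 = 174.0 mol
R remaining = 225.2 − 174.0 = 51.20 mol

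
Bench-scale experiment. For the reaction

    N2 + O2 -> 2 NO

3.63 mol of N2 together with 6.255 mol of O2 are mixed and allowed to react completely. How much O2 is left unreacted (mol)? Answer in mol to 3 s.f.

2.63 mol

n(N2) = 3.630 mol
n(O2) = 6.255 mol
n/ν → N2: 3.630, O2: 6.255; N2 is limiting.
O2 consumed = (1/1) × 3.630 = 3.630 mol
O2 remaining = 6.255 − 3.630 = 2.625 mol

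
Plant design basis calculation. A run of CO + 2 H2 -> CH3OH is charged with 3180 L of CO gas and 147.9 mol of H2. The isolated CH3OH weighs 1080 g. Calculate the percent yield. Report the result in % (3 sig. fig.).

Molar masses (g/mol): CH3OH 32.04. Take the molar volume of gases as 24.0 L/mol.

45.6 %

n(CO) = 3180 / 24.0 = 132.5 mol
n(H2) = 147.9 mol
n/ν for CO = 132.5/1 = 132.5
n/ν for H2 = 147.9/2 = 73.95
Smallest n/ν is H2 → limiting reagent.
theoretical n(CH3OH) = (1/2) × 147.9 = 73.95 mol → 2369 g
% yield = 1080 / 2369 × 100 = 45.59 %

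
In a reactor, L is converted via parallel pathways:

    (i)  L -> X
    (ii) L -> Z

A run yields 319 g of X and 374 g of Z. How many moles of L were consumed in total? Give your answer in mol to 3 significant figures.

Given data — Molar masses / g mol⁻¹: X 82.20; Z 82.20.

8.43 mol

n(X) = 319 / 82.20 = 3.881 mol
n(Z) = 374 / 82.20 = 4.550 mol
n(L) via (i) = (1/1)×3.881 = 3.881 mol
n(L) via (ii) = (1/1)×4.550 = 4.550 mol
total n(L) = 3.881 + 4.550 = 8.431 mol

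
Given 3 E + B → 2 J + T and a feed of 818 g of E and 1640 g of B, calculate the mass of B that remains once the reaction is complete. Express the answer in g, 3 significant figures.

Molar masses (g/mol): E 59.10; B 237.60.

544 g

n(E) = 818.0 / 59.10 = 13.84 mol
n(B) = 1640 / 237.60 = 6.902 mol
n/ν for E = 13.84/3 = 4.613
n/ν for B = 6.902/1 = 6.902
Smallest n/ν is E → limiting reagent.
B consumed = (1/3) × 13.84 = 4.613 mol
B remaining = 6.902 − 4.613 = 2.289 mol
mass = 2.289 × 237.60 = 543.9 g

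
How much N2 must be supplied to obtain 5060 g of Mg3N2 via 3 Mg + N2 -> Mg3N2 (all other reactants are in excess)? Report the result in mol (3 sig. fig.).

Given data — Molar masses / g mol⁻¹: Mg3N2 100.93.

n(Mg3N2) = 5060 / 100.93 = 50.13 mol
n(N2) = (1/1) × 50.13 = 50.13 mol

50.1 mol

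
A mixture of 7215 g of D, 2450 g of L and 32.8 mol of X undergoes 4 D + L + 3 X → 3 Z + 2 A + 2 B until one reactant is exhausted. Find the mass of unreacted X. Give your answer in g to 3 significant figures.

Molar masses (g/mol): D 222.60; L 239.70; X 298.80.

n(D) = 7215 / 222.60 = 32.41 mol
n(L) = 2450 / 239.70 = 10.22 mol
n(X) = 32.80 mol
n/ν for D = 32.41/4 = 8.103
n/ν for L = 10.22/1 = 10.22
n/ν for X = 32.80/3 = 10.93
Smallest n/ν is D → limiting reagent.
X consumed = (3/4) × 32.41 = 24.31 mol
X remaining = 32.80 − 24.31 = 8.490 mol
mass = 8.490 × 298.80 = 2537 g

2540 g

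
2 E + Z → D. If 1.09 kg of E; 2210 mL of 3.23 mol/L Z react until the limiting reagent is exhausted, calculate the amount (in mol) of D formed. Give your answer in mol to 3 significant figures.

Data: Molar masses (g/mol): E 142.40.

n(E) = 1.090×1000 / 142.40 = 7.654 mol
n(Z) = 3.23 × 2210/1000 = 7.138 mol
n/ν for E = 7.654/2 = 3.827
n/ν for Z = 7.138/1 = 7.138
Smallest n/ν is E → limiting reagent.
n(D) = (1/2) × 7.654 = 3.827 mol

3.83 mol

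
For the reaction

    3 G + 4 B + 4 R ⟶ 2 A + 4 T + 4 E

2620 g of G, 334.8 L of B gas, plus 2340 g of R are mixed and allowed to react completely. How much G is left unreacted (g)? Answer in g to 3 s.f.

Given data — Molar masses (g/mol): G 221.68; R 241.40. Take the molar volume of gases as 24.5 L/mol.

n(G) = 2620 / 221.68 = 11.82 mol
n(B) = 334.8 / 24.5 = 13.67 mol
n(R) = 2340 / 241.40 = 9.693 mol
n/ν for G = 11.82/3 = 3.940
n/ν for B = 13.67/4 = 3.418
n/ν for R = 9.693/4 = 2.423
Smallest n/ν is R → limiting reagent.
G consumed = (3/4) × 9.693 = 7.270 mol
G remaining = 11.82 − 7.270 = 4.550 mol
mass = 4.550 × 221.68 = 1009 g

1010 g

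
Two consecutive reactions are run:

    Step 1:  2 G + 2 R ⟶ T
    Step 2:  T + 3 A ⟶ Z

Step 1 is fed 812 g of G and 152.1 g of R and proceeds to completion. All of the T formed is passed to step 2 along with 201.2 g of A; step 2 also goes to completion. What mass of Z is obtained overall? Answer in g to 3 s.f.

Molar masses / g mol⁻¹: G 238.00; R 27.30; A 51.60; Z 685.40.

891 g

Step 1:
n(G) = 812.0 / 238.00 = 3.412 mol
n(R) = 152.1 / 27.30 = 5.571 mol
n/ν for G = 3.412/2 = 1.706
n/ν for R = 5.571/2 = 2.786
Smallest n/ν is G → limiting reagent.
n(T) produced = (1/2) × 3.412 = 1.706 mol
Step 2:
n(T) available = 1.706 mol
n(A) = 201.2 / 51.60 = 3.899 mol
n/ν for T = 1.706/1 = 1.706
n/ν for A = 3.899/3 = 1.300
Smallest n/ν is A → limiting reagent.
n(Z) = (1/3) × 3.899 = 1.300 mol
mass = 1.300 × 685.40 = 891.0 g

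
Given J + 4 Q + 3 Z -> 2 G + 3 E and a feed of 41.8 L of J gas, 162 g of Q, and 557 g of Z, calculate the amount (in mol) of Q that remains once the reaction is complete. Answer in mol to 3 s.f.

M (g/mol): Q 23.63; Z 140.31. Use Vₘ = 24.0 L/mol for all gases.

n(J) = 41.80 / 24.0 = 1.742 mol
n(Q) = 162.0 / 23.63 = 6.856 mol
n(Z) = 557.0 / 140.31 = 3.970 mol
n/ν for J = 1.742/1 = 1.742
n/ν for Q = 6.856/4 = 1.714
n/ν for Z = 3.970/3 = 1.323
Smallest n/ν is Z → limiting reagent.
Q consumed = (4/3) × 3.970 = 5.293 mol
Q remaining = 6.856 − 5.293 = 1.563 mol

1.56 mol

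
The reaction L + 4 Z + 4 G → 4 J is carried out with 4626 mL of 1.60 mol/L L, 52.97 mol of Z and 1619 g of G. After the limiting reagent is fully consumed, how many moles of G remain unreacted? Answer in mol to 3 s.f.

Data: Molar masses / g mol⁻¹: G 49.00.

3.43 mol

n(L) = 1.60 × 4626/1000 = 7.402 mol
n(Z) = 52.97 mol
n(G) = 1619 / 49.00 = 33.04 mol
n/ν for L = 7.402/1 = 7.402
n/ν for Z = 52.97/4 = 13.24
n/ν for G = 33.04/4 = 8.260
Smallest n/ν is L → limiting reagent.
G consumed = (4/1) × 7.402 = 29.61 mol
G remaining = 33.04 − 29.61 = 3.430 mol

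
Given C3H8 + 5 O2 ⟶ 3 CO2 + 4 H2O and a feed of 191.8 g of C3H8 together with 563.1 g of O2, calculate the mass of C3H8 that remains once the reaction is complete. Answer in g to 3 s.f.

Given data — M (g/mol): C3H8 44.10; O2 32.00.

n(C3H8) = 191.8 / 44.10 = 4.349 mol
n(O2) = 563.1 / 32.00 = 17.60 mol
n/ν → C3H8: 4.349, O2: 3.520; O2 is limiting.
C3H8 consumed = (1/5) × 17.60 = 3.520 mol
C3H8 remaining = 4.349 − 3.520 = 0.8290 mol
mass = 0.8290 × 44.10 = 36.56 g

36.6 g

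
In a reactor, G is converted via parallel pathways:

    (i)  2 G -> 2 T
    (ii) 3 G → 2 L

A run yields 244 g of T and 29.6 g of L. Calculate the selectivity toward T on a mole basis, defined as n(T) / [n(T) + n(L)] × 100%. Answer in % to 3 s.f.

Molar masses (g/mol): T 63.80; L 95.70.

n(T) = 244 / 63.80 = 3.824 mol
n(L) = 29.6 / 95.70 = 0.3093 mol
selectivity = 3.824/(3.824+0.3093) × 100 = 92.52 %

92.5 %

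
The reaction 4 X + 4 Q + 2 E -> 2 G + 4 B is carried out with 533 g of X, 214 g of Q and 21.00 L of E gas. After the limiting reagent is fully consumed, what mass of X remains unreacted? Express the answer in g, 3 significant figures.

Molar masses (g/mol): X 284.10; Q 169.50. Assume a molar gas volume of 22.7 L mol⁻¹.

174 g

n(X) = 533.0 / 284.10 = 1.876 mol
n(Q) = 214.0 / 169.50 = 1.263 mol
n(E) = 21.00 / 22.7 = 0.9251 mol
n/ν for X = 1.876/4 = 0.4690
n/ν for Q = 1.263/4 = 0.3158
n/ν for E = 0.9251/2 = 0.4626
Smallest n/ν is Q → limiting reagent.
X consumed = (4/4) × 1.263 = 1.263 mol
X remaining = 1.876 − 1.263 = 0.6130 mol
mass = 0.6130 × 284.10 = 174.2 g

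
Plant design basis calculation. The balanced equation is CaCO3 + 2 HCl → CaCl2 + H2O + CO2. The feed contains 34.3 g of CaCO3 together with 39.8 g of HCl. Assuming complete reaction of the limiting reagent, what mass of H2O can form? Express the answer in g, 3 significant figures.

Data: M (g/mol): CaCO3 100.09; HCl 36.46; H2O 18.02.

n(CaCO3) = 34.30 / 100.09 = 0.3427 mol
n(HCl) = 39.80 / 36.46 = 1.092 mol
n/ν for CaCO3 = 0.3427/1 = 0.3427
n/ν for HCl = 1.092/2 = 0.5460
Smallest n/ν is CaCO3 → limiting reagent.
n(H2O) = (1/1) × 0.3427 = 0.3427 mol
mass = 0.3427 × 18.02 = 6.175 g

6.18 g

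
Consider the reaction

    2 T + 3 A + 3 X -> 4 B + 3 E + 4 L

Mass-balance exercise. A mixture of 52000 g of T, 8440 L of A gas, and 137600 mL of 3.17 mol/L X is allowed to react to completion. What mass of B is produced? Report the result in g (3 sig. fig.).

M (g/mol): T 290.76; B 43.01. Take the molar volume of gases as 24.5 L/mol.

n(T) = 52000 / 290.76 = 178.8 mol
n(A) = 8440 / 24.5 = 344.5 mol
n(X) = 3.17 × 137600/1000 = 436.2 mol
n/ν → T: 89.40, A: 114.8, X: 145.4; T is limiting.
n(B) = (4/2) × 178.8 = 357.6 mol
mass = 357.6 × 43.01 = 15380 g

15400 g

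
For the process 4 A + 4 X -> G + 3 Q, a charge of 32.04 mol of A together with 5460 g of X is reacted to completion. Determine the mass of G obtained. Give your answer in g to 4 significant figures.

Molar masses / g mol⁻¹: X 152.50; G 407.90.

n(A) = 32.04 mol
n(X) = 5460 / 152.50 = 35.80 mol
n/ν → A: 8.010, X: 8.950; A is limiting.
n(G) = (1/4) × 32.04 = 8.010 mol
mass = 8.010 × 407.90 = 3267 g

3267 g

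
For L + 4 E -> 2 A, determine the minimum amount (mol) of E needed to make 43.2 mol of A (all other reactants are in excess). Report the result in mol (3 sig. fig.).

86.4 mol

n(A) = 43.20 mol
n(E) = (4/2) × 43.20 = 86.40 mol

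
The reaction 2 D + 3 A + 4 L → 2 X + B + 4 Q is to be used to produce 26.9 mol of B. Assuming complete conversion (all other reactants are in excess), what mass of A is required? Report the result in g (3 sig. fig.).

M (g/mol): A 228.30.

n(B) = 26.90 mol
n(A) = (3/1) × 26.90 = 80.70 mol
mass = 80.70 × 228.30 = 18420 g

18400 g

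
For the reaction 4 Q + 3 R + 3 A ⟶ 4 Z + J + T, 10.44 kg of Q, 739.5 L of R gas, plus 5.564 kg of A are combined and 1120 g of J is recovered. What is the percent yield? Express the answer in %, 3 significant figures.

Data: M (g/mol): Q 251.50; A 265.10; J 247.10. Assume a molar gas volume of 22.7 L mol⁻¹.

n(Q) = 10.44×1000 / 251.50 = 41.51 mol
n(R) = 739.5 / 22.7 = 32.58 mol
n(A) = 5.564×1000 / 265.10 = 20.99 mol
n/ν for Q = 41.51/4 = 10.38
n/ν for R = 32.58/3 = 10.86
n/ν for A = 20.99/3 = 6.997
Smallest n/ν is A → limiting reagent.
theoretical n(J) = (1/3) × 20.99 = 6.997 mol → 1729 g
% yield = 1120 / 1729 × 100 = 64.78 %

64.8 %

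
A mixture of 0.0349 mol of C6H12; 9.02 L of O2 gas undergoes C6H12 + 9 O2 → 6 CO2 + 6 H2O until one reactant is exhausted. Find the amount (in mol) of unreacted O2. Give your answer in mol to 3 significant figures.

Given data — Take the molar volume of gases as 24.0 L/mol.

n(C6H12) = 0.03490 mol
n(O2) = 9.020 / 24.0 = 0.3758 mol
n/ν for C6H12 = 0.03490/1 = 0.03490
n/ν for O2 = 0.3758/9 = 0.04176
Smallest n/ν is C6H12 → limiting reagent.
O2 consumed = (9/1) × 0.03490 = 0.3141 mol
O2 remaining = 0.3758 − 0.3141 = 0.06170 mol

0.0617 mol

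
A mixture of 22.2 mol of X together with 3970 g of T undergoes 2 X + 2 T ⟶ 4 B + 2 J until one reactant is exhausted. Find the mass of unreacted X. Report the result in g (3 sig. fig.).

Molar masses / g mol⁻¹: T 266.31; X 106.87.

n(X) = 22.20 mol
n(T) = 3970 / 266.31 = 14.91 mol
n/ν → X: 11.10, T: 7.455; T is limiting.
X consumed = (2/2) × 14.91 = 14.91 mol
X remaining = 22.20 − 14.91 = 7.290 mol
mass = 7.290 × 106.87 = 779.1 g

779 g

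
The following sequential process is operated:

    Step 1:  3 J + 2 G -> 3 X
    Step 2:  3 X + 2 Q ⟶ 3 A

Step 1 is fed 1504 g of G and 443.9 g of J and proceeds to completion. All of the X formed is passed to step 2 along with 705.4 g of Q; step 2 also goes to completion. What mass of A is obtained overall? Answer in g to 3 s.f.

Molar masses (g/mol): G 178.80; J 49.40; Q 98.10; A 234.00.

Step 1:
n(G) = 1504 / 178.80 = 8.412 mol
n(J) = 443.9 / 49.40 = 8.986 mol
n/ν for G = 8.412/2 = 4.206
n/ν for J = 8.986/3 = 2.995
Smallest n/ν is J → limiting reagent.
n(X) produced = (3/3) × 8.986 = 8.986 mol
Step 2:
n(X) available = 8.986 mol
n(Q) = 705.4 / 98.10 = 7.191 mol
n/ν for X = 8.986/3 = 2.995
n/ν for Q = 7.191/2 = 3.596
Smallest n/ν is X → limiting reagent.
n(A) = (3/3) × 8.986 = 8.986 mol
mass = 8.986 × 234.00 = 2103 g

2100 g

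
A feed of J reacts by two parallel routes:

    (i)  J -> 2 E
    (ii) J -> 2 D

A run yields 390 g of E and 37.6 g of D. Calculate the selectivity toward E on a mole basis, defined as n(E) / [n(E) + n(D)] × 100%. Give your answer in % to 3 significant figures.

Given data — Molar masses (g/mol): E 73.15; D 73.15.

n(E) = 390 / 73.15 = 5.332 mol
n(D) = 37.6 / 73.15 = 0.5140 mol
selectivity = 5.332/(5.332+0.5140) × 100 = 91.21 %

91.2 %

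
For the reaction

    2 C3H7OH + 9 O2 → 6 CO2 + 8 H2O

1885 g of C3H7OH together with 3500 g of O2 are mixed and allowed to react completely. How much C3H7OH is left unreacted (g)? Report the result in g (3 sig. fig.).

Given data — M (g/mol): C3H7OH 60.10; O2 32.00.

n(C3H7OH) = 1885 / 60.10 = 31.36 mol
n(O2) = 3500 / 32.00 = 109.4 mol
n/ν → C3H7OH: 15.68, O2: 12.16; O2 is limiting.
C3H7OH consumed = (2/9) × 109.4 = 24.31 mol
C3H7OH remaining = 31.36 − 24.31 = 7.050 mol
mass = 7.050 × 60.10 = 423.7 g

424 g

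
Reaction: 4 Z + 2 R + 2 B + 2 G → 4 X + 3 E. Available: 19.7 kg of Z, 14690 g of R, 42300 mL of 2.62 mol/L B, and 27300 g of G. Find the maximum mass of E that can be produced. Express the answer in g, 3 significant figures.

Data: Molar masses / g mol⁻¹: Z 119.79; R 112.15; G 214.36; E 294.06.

36300 g

n(Z) = 19.70×1000 / 119.79 = 164.5 mol
n(R) = 14690 / 112.15 = 131.0 mol
n(B) = 2.62 × 42300/1000 = 110.8 mol
n(G) = 27300 / 214.36 = 127.4 mol
n/ν for Z = 164.5/4 = 41.13
n/ν for R = 131.0/2 = 65.50
n/ν for B = 110.8/2 = 55.40
n/ν for G = 127.4/2 = 63.70
Smallest n/ν is Z → limiting reagent.
n(E) = (3/4) × 164.5 = 123.4 mol
mass = 123.4 × 294.06 = 36290 g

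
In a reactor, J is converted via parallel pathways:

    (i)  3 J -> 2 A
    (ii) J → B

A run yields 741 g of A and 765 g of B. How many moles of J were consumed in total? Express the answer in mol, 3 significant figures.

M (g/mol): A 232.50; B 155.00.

n(A) = 741 / 232.50 = 3.187 mol
n(B) = 765 / 155.00 = 4.935 mol
n(J) via (i) = (3/2)×3.187 = 4.781 mol
n(J) via (ii) = (1/1)×4.935 = 4.935 mol
total n(J) = 4.781 + 4.935 = 9.716 mol

9.72 mol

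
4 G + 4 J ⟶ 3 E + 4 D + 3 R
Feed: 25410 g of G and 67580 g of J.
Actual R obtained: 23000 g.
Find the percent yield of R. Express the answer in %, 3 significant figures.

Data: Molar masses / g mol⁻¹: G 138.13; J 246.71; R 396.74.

n(G) = 25410 / 138.13 = 184.0 mol
n(J) = 67580 / 246.71 = 273.9 mol
n/ν for G = 184.0/4 = 46.00
n/ν for J = 273.9/4 = 68.48
Smallest n/ν is G → limiting reagent.
theoretical n(R) = (3/4) × 184.0 = 138.0 mol → 54750 g
% yield = 23000 / 54750 × 100 = 42.01 %

42.0 %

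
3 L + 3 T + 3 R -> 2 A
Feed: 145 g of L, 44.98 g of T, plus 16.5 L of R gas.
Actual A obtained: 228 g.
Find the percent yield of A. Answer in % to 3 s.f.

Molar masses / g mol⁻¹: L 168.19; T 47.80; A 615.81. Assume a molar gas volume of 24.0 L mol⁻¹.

n(L) = 145.0 / 168.19 = 0.8621 mol
n(T) = 44.98 / 47.80 = 0.9410 mol
n(R) = 16.50 / 24.0 = 0.6875 mol
n/ν → L: 0.2874, T: 0.3137, R: 0.2292; R is limiting.
theoretical n(A) = (2/3) × 0.6875 = 0.4583 mol → 282.2 g
% yield = 228 / 282.2 × 100 = 80.79 %

80.8 %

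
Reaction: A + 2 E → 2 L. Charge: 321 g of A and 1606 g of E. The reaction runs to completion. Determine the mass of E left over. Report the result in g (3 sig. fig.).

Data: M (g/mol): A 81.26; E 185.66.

139 g

n(A) = 321.0 / 81.26 = 3.950 mol
n(E) = 1606 / 185.66 = 8.650 mol
n/ν → A: 3.950, E: 4.325; A is limiting.
E consumed = (2/1) × 3.950 = 7.900 mol
E remaining = 8.650 − 7.900 = 0.7500 mol
mass = 0.7500 × 185.66 = 139.2 g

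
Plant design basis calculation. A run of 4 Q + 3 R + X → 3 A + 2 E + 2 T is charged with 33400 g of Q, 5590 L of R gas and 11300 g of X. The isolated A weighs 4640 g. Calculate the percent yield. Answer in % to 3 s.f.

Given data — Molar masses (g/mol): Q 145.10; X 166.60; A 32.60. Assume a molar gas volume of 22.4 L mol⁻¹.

82.4 %

n(Q) = 33400 / 145.10 = 230.2 mol
n(R) = 5590 / 22.4 = 249.6 mol
n(X) = 11300 / 166.60 = 67.83 mol
n/ν for Q = 230.2/4 = 57.55
n/ν for R = 249.6/3 = 83.20
n/ν for X = 67.83/1 = 67.83
Smallest n/ν is Q → limiting reagent.
theoretical n(A) = (3/4) × 230.2 = 172.7 mol → 5630 g
% yield = 4640 / 5630 × 100 = 82.42 %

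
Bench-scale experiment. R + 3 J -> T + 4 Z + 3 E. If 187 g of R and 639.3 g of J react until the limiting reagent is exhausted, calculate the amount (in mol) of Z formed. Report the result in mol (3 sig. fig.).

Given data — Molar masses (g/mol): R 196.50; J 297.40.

2.87 mol

n(R) = 187.0 / 196.50 = 0.9517 mol
n(J) = 639.3 / 297.40 = 2.150 mol
n/ν → R: 0.9517, J: 0.7167; J is limiting.
n(Z) = (4/3) × 2.150 = 2.867 mol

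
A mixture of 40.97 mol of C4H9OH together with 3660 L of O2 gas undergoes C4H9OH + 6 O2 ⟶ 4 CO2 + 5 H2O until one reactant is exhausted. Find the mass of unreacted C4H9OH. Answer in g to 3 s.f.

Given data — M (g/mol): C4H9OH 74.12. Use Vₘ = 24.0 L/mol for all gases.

1150 g

n(C4H9OH) = 40.97 mol
n(O2) = 3660 / 24.0 = 152.5 mol
n/ν for C4H9OH = 40.97/1 = 40.97
n/ν for O2 = 152.5/6 = 25.42
Smallest n/ν is O2 → limiting reagent.
C4H9OH consumed = (1/6) × 152.5 = 25.42 mol
C4H9OH remaining = 40.97 − 25.42 = 15.55 mol
mass = 15.55 × 74.12 = 1153 g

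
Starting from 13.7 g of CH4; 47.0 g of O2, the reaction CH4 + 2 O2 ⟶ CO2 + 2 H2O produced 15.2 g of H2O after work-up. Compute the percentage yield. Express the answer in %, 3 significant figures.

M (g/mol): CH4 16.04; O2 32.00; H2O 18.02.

57.4 %

n(CH4) = 13.70 / 16.04 = 0.8541 mol
n(O2) = 47.00 / 32.00 = 1.469 mol
n/ν for CH4 = 0.8541/1 = 0.8541
n/ν for O2 = 1.469/2 = 0.7345
Smallest n/ν is O2 → limiting reagent.
theoretical n(H2O) = (2/2) × 1.469 = 1.469 mol → 26.47 g
% yield = 15.2 / 26.47 × 100 = 57.42 %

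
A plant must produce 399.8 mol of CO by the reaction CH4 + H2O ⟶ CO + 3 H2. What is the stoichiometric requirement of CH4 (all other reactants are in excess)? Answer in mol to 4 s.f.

399.8 mol

n(CO) = 399.8 mol
n(CH4) = (1/1) × 399.8 = 399.8 mol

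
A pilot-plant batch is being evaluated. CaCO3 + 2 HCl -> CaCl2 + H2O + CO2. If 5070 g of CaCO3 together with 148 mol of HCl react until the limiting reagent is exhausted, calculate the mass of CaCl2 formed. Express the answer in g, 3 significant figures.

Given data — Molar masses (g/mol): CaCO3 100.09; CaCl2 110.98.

5620 g

n(CaCO3) = 5070 / 100.09 = 50.65 mol
n(HCl) = 148.0 mol
n/ν for CaCO3 = 50.65/1 = 50.65
n/ν for HCl = 148.0/2 = 74.00
Smallest n/ν is CaCO3 → limiting reagent.
n(CaCl2) = (1/1) × 50.65 = 50.65 mol
mass = 50.65 × 110.98 = 5621 g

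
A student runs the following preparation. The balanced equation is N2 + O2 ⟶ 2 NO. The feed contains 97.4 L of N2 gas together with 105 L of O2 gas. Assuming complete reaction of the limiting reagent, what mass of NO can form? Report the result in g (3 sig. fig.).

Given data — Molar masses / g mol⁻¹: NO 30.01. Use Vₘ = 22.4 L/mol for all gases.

261 g

n(N2) = 97.40 / 22.4 = 4.348 mol
n(O2) = 105.0 / 22.4 = 4.688 mol
n/ν for N2 = 4.348/1 = 4.348
n/ν for O2 = 4.688/1 = 4.688
Smallest n/ν is N2 → limiting reagent.
n(NO) = (2/1) × 4.348 = 8.696 mol
mass = 8.696 × 30.01 = 261.0 g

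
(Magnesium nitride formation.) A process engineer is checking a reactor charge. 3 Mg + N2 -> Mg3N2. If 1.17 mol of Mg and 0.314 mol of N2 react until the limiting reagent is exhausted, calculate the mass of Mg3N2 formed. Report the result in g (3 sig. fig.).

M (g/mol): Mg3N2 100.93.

31.7 g

n(Mg) = 1.170 mol
n(N2) = 0.3140 mol
n/ν for Mg = 1.170/3 = 0.3900
n/ν for N2 = 0.3140/1 = 0.3140
Smallest n/ν is N2 → limiting reagent.
n(Mg3N2) = (1/1) × 0.3140 = 0.3140 mol
mass = 0.3140 × 100.93 = 31.69 g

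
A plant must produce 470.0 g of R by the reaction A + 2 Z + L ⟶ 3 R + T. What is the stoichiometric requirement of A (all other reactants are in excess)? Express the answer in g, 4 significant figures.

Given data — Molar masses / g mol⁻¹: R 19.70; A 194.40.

1546 g

n(R) = 470.0 / 19.70 = 23.86 mol
n(A) = (1/3) × 23.86 = 7.953 mol
mass = 7.953 × 194.40 = 1546 g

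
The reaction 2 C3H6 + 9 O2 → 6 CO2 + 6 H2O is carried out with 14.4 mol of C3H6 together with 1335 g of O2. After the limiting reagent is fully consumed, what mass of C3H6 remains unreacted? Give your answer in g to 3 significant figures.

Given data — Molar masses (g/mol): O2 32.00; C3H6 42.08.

n(C3H6) = 14.40 mol
n(O2) = 1335 / 32.00 = 41.72 mol
n/ν for C3H6 = 14.40/2 = 7.200
n/ν for O2 = 41.72/9 = 4.636
Smallest n/ν is O2 → limiting reagent.
C3H6 consumed = (2/9) × 41.72 = 9.271 mol
C3H6 remaining = 14.40 − 9.271 = 5.129 mol
mass = 5.129 × 42.08 = 215.8 g

216 g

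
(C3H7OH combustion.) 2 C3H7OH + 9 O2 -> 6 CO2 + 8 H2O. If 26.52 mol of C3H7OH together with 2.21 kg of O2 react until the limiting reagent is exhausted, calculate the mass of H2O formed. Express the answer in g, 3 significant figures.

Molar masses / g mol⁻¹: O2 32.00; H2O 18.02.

1110 g

n(C3H7OH) = 26.52 mol
n(O2) = 2.210×1000 / 32.00 = 69.06 mol
n/ν for C3H7OH = 26.52/2 = 13.26
n/ν for O2 = 69.06/9 = 7.673
Smallest n/ν is O2 → limiting reagent.
n(H2O) = (8/9) × 69.06 = 61.39 mol
mass = 61.39 × 18.02 = 1106 g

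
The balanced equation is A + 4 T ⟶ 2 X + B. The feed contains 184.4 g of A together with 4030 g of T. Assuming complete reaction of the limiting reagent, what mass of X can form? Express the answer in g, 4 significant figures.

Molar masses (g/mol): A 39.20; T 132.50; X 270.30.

2543 g

n(A) = 184.4 / 39.20 = 4.704 mol
n(T) = 4030 / 132.50 = 30.42 mol
n/ν → A: 4.704, T: 7.605; A is limiting.
n(X) = (2/1) × 4.704 = 9.408 mol
mass = 9.408 × 270.30 = 2543 g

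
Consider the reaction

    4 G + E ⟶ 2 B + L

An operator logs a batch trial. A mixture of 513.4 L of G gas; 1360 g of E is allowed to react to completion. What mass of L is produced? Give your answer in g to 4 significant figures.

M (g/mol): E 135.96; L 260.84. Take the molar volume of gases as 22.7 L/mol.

1475 g

n(G) = 513.4 / 22.7 = 22.62 mol
n(E) = 1360 / 135.96 = 10.00 mol
n/ν → G: 5.655, E: 10.00; G is limiting.
n(L) = (1/4) × 22.62 = 5.655 mol
mass = 5.655 × 260.84 = 1475 g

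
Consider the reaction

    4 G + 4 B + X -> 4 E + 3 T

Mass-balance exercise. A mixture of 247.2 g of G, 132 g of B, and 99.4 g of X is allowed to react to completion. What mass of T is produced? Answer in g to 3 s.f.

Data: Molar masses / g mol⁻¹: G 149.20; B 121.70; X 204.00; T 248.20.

n(G) = 247.2 / 149.20 = 1.657 mol
n(B) = 132.0 / 121.70 = 1.085 mol
n(X) = 99.40 / 204.00 = 0.4873 mol
n/ν → G: 0.4143, B: 0.2713, X: 0.4873; B is limiting.
n(T) = (3/4) × 1.085 = 0.8138 mol
mass = 0.8138 × 248.20 = 202.0 g

202 g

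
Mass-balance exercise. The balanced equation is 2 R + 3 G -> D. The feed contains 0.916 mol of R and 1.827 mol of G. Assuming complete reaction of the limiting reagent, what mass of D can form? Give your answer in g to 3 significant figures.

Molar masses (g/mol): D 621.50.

n(R) = 0.9160 mol
n(G) = 1.827 mol
n/ν → R: 0.4580, G: 0.6090; R is limiting.
n(D) = (1/2) × 0.9160 = 0.4580 mol
mass = 0.4580 × 621.50 = 284.6 g

285 g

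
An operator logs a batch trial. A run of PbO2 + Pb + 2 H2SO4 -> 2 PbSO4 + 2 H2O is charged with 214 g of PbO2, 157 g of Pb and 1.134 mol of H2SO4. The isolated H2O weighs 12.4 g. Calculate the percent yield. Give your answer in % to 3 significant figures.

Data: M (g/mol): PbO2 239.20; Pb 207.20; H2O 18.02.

n(PbO2) = 214.0 / 239.20 = 0.8946 mol
n(Pb) = 157.0 / 207.20 = 0.7577 mol
n(H2SO4) = 1.134 mol
n/ν → PbO2: 0.8946, Pb: 0.7577, H2SO4: 0.5670; H2SO4 is limiting.
theoretical n(H2O) = (2/2) × 1.134 = 1.134 mol → 20.43 g
% yield = 12.4 / 20.43 × 100 = 60.70 %

60.7 %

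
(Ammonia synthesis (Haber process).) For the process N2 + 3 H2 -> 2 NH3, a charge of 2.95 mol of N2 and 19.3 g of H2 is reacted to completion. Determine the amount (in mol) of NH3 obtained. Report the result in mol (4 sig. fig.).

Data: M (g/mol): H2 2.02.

5.900 mol

n(N2) = 2.950 mol
n(H2) = 19.30 / 2.02 = 9.554 mol
n/ν for N2 = 2.950/1 = 2.950
n/ν for H2 = 9.554/3 = 3.185
Smallest n/ν is N2 → limiting reagent.
n(NH3) = (2/1) × 2.950 = 5.900 mol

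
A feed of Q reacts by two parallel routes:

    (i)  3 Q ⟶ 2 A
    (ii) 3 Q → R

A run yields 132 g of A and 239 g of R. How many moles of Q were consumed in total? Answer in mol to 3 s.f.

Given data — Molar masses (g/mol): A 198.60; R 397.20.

2.80 mol

n(A) = 132 / 198.60 = 0.6647 mol
n(R) = 239 / 397.20 = 0.6017 mol
n(Q) via (i) = (3/2)×0.6647 = 0.9971 mol
n(Q) via (ii) = (3/1)×0.6017 = 1.805 mol
total n(Q) = 0.9971 + 1.805 = 2.802 mol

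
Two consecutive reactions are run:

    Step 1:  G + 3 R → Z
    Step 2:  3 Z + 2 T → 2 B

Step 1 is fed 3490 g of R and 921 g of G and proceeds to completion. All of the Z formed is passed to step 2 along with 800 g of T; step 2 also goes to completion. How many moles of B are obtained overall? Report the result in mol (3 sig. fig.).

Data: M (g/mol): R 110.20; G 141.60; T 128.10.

Step 1:
n(R) = 3490 / 110.20 = 31.67 mol
n(G) = 921.0 / 141.60 = 6.504 mol
n/ν for R = 31.67/3 = 10.56
n/ν for G = 6.504/1 = 6.504
Smallest n/ν is G → limiting reagent.
n(Z) produced = (1/1) × 6.504 = 6.504 mol
Step 2:
n(Z) available = 6.504 mol
n(T) = 800.0 / 128.10 = 6.245 mol
n/ν for Z = 6.504/3 = 2.168
n/ν for T = 6.245/2 = 3.123
Smallest n/ν is Z → limiting reagent.
n(B) = (2/3) × 6.504 = 4.336 mol

4.34 mol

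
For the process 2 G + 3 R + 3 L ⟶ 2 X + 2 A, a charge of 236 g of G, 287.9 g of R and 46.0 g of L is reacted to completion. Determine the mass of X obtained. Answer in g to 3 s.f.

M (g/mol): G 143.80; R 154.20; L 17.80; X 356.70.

444 g

n(G) = 236.0 / 143.80 = 1.641 mol
n(R) = 287.9 / 154.20 = 1.867 mol
n(L) = 46.00 / 17.80 = 2.584 mol
n/ν → G: 0.8205, R: 0.6223, L: 0.8613; R is limiting.
n(X) = (2/3) × 1.867 = 1.245 mol
mass = 1.245 × 356.70 = 444.1 g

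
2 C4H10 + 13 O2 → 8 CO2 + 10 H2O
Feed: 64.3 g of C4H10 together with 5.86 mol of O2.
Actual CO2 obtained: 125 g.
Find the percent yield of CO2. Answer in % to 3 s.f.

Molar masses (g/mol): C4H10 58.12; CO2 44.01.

78.8 %

n(C4H10) = 64.30 / 58.12 = 1.106 mol
n(O2) = 5.860 mol
n/ν → C4H10: 0.5530, O2: 0.4508; O2 is limiting.
theoretical n(CO2) = (8/13) × 5.860 = 3.606 mol → 158.7 g
% yield = 125 / 158.7 × 100 = 78.76 %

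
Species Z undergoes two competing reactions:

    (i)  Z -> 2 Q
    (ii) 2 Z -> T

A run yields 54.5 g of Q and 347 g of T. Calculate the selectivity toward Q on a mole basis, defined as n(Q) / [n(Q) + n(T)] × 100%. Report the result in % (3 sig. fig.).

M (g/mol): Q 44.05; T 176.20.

n(Q) = 54.5 / 44.05 = 1.237 mol
n(T) = 347 / 176.20 = 1.969 mol
selectivity = 1.237/(1.237+1.969) × 100 = 38.58 %

38.6 %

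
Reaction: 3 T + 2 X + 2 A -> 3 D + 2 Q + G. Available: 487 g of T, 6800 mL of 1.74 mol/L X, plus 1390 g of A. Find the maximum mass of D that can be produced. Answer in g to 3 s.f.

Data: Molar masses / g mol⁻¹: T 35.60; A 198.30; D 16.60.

n(T) = 487.0 / 35.60 = 13.68 mol
n(X) = 1.74 × 6800/1000 = 11.83 mol
n(A) = 1390 / 198.30 = 7.010 mol
n/ν for T = 13.68/3 = 4.560
n/ν for X = 11.83/2 = 5.915
n/ν for A = 7.010/2 = 3.505
Smallest n/ν is A → limiting reagent.
n(D) = (3/2) × 7.010 = 10.52 mol
mass = 10.52 × 16.60 = 174.6 g

175 g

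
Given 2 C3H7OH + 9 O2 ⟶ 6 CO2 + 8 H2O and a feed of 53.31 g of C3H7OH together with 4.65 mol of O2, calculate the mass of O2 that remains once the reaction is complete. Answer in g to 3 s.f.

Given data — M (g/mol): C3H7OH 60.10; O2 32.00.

n(C3H7OH) = 53.31 / 60.10 = 0.8870 mol
n(O2) = 4.650 mol
n/ν → C3H7OH: 0.4435, O2: 0.5167; C3H7OH is limiting.
O2 consumed = (9/2) × 0.8870 = 3.992 mol
O2 remaining = 4.650 − 3.992 = 0.6580 mol
mass = 0.6580 × 32.00 = 21.06 g

21.1 g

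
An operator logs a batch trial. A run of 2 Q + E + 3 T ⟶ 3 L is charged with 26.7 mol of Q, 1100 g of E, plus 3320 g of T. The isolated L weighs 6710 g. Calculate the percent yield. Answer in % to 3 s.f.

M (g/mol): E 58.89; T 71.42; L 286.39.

n(Q) = 26.70 mol
n(E) = 1100 / 58.89 = 18.68 mol
n(T) = 3320 / 71.42 = 46.49 mol
n/ν for Q = 26.70/2 = 13.35
n/ν for E = 18.68/1 = 18.68
n/ν for T = 46.49/3 = 15.50
Smallest n/ν is Q → limiting reagent.
theoretical n(L) = (3/2) × 26.70 = 40.05 mol → 11470 g
% yield = 6710 / 11470 × 100 = 58.50 %

58.5 %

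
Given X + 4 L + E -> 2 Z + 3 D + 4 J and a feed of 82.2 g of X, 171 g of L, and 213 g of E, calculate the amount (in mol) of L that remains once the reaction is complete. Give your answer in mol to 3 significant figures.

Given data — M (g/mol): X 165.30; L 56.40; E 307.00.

n(X) = 82.20 / 165.30 = 0.4973 mol
n(L) = 171.0 / 56.40 = 3.032 mol
n(E) = 213.0 / 307.00 = 0.6938 mol
n/ν for X = 0.4973/1 = 0.4973
n/ν for L = 3.032/4 = 0.7580
n/ν for E = 0.6938/1 = 0.6938
Smallest n/ν is X → limiting reagent.
L consumed = (4/1) × 0.4973 = 1.989 mol
L remaining = 3.032 − 1.989 = 1.043 mol

1.04 mol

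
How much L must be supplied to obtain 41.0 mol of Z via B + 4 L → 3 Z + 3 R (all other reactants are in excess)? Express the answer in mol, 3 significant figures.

54.7 mol

n(Z) = 41.00 mol
n(L) = (4/3) × 41.00 = 54.67 mol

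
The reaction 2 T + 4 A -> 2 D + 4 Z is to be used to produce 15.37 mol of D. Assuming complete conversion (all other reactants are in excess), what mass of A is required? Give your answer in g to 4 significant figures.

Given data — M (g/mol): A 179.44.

5516 g

n(D) = 15.37 mol
n(A) = (4/2) × 15.37 = 30.74 mol
mass = 30.74 × 179.44 = 5516 g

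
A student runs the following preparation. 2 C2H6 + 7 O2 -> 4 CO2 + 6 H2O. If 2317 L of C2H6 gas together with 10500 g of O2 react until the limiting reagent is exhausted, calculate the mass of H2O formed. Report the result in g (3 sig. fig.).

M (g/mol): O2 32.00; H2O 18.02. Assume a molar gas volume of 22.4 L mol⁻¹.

5070 g

n(C2H6) = 2317 / 22.4 = 103.4 mol
n(O2) = 10500 / 32.00 = 328.1 mol
n/ν for C2H6 = 103.4/2 = 51.70
n/ν for O2 = 328.1/7 = 46.87
Smallest n/ν is O2 → limiting reagent.
n(H2O) = (6/7) × 328.1 = 281.2 mol
mass = 281.2 × 18.02 = 5067 g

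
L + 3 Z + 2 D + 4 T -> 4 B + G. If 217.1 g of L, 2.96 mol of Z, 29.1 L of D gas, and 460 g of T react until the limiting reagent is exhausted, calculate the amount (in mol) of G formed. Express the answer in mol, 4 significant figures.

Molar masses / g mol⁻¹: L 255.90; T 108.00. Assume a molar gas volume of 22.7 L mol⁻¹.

0.6410 mol

n(L) = 217.1 / 255.90 = 0.8484 mol
n(Z) = 2.960 mol
n(D) = 29.10 / 22.7 = 1.282 mol
n(T) = 460.0 / 108.00 = 4.259 mol
n/ν for L = 0.8484/1 = 0.8484
n/ν for Z = 2.960/3 = 0.9867
n/ν for D = 1.282/2 = 0.6410
n/ν for T = 4.259/4 = 1.065
Smallest n/ν is D → limiting reagent.
n(G) = (1/2) × 1.282 = 0.6410 mol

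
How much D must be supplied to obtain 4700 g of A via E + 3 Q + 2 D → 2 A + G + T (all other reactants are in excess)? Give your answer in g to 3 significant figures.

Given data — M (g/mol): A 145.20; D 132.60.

n(A) = 4700 / 145.20 = 32.37 mol
n(D) = (2/2) × 32.37 = 32.37 mol
mass = 32.37 × 132.60 = 4292 g

4290 g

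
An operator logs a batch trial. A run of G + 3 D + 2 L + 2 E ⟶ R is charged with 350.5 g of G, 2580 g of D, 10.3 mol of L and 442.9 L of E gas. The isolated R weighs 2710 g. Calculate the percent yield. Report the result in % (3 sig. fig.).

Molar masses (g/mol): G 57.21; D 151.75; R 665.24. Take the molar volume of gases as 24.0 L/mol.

79.1 %

n(G) = 350.5 / 57.21 = 6.127 mol
n(D) = 2580 / 151.75 = 17.00 mol
n(L) = 10.30 mol
n(E) = 442.9 / 24.0 = 18.45 mol
n/ν → G: 6.127, D: 5.667, L: 5.150, E: 9.225; L is limiting.
theoretical n(R) = (1/2) × 10.30 = 5.150 mol → 3426 g
% yield = 2710 / 3426 × 100 = 79.10 %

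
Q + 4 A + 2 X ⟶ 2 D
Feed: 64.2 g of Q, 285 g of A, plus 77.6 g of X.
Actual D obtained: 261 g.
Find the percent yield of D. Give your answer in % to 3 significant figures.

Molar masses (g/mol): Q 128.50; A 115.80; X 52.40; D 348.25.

75.0 %

n(Q) = 64.20 / 128.50 = 0.4996 mol
n(A) = 285.0 / 115.80 = 2.461 mol
n(X) = 77.60 / 52.40 = 1.481 mol
n/ν → Q: 0.4996, A: 0.6153, X: 0.7405; Q is limiting.
theoretical n(D) = (2/1) × 0.4996 = 0.9992 mol → 348.0 g
% yield = 261 / 348.0 × 100 = 75.00 %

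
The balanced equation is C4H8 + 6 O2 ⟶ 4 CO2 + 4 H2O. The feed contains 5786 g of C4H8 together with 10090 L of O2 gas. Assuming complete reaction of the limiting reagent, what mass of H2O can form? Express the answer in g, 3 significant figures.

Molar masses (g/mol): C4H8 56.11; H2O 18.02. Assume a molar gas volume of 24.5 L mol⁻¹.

4950 g

n(C4H8) = 5786 / 56.11 = 103.1 mol
n(O2) = 10090 / 24.5 = 411.8 mol
n/ν for C4H8 = 103.1/1 = 103.1
n/ν for O2 = 411.8/6 = 68.63
Smallest n/ν is O2 → limiting reagent.
n(H2O) = (4/6) × 411.8 = 274.5 mol
mass = 274.5 × 18.02 = 4946 g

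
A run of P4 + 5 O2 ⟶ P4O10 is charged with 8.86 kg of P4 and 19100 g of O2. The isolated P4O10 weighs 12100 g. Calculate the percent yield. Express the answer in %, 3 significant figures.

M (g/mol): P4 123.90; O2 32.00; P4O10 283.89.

n(P4) = 8.860×1000 / 123.90 = 71.51 mol
n(O2) = 19100 / 32.00 = 596.9 mol
n/ν → P4: 71.51, O2: 119.4; P4 is limiting.
theoretical n(P4O10) = (1/1) × 71.51 = 71.51 mol → 20300 g
% yield = 12100 / 20300 × 100 = 59.61 %

59.6 %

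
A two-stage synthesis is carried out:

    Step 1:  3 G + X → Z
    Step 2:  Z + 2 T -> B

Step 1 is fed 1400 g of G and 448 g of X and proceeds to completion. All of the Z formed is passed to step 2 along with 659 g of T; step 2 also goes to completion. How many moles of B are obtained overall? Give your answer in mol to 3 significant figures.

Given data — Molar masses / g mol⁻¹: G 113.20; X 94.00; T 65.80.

Step 1:
n(G) = 1400 / 113.20 = 12.37 mol
n(X) = 448.0 / 94.00 = 4.766 mol
n/ν for G = 12.37/3 = 4.123
n/ν for X = 4.766/1 = 4.766
Smallest n/ν is G → limiting reagent.
n(Z) produced = (1/3) × 12.37 = 4.123 mol
Step 2:
n(Z) available = 4.123 mol
n(T) = 659.0 / 65.80 = 10.02 mol
n/ν for Z = 4.123/1 = 4.123
n/ν for T = 10.02/2 = 5.010
Smallest n/ν is Z → limiting reagent.
n(B) = (1/1) × 4.123 = 4.123 mol

4.12 mol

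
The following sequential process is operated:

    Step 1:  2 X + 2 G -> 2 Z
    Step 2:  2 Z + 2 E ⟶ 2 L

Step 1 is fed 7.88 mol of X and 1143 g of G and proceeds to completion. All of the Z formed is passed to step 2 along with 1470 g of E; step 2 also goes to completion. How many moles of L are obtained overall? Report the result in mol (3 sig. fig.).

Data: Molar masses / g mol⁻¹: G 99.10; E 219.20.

Step 1:
n(X) = 7.880 mol
n(G) = 1143 / 99.10 = 11.53 mol
n/ν → X: 3.940, G: 5.765; X is limiting.
n(Z) produced = (2/2) × 7.880 = 7.880 mol
Step 2:
n(Z) available = 7.880 mol
n(E) = 1470 / 219.20 = 6.706 mol
n/ν → Z: 3.940, E: 3.353; E is limiting.
n(L) = (2/2) × 6.706 = 6.706 mol

6.71 mol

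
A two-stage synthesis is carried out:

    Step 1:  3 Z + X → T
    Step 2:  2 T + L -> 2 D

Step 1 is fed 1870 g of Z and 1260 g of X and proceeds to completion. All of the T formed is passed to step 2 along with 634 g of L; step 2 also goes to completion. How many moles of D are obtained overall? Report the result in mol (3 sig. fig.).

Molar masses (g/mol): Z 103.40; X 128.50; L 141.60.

6.03 mol

Step 1:
n(Z) = 1870 / 103.40 = 18.09 mol
n(X) = 1260 / 128.50 = 9.805 mol
n/ν for Z = 18.09/3 = 6.030
n/ν for X = 9.805/1 = 9.805
Smallest n/ν is Z → limiting reagent.
n(T) produced = (1/3) × 18.09 = 6.030 mol
Step 2:
n(T) available = 6.030 mol
n(L) = 634.0 / 141.60 = 4.477 mol
n/ν for T = 6.030/2 = 3.015
n/ν for L = 4.477/1 = 4.477
Smallest n/ν is T → limiting reagent.
n(D) = (2/2) × 6.030 = 6.030 mol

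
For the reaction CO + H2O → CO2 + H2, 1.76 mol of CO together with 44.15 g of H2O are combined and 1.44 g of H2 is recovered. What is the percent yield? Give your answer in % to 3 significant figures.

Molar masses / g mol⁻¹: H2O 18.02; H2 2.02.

n(CO) = 1.760 mol
n(H2O) = 44.15 / 18.02 = 2.450 mol
n/ν → CO: 1.760, H2O: 2.450; CO is limiting.
theoretical n(H2) = (1/1) × 1.760 = 1.760 mol → 3.555 g
% yield = 1.44 / 3.555 × 100 = 40.51 %

40.5 %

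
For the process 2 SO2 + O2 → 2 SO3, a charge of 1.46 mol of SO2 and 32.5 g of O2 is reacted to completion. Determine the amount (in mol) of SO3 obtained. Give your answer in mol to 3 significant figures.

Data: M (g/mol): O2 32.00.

1.46 mol

n(SO2) = 1.460 mol
n(O2) = 32.50 / 32.00 = 1.016 mol
n/ν for SO2 = 1.460/2 = 0.7300
n/ν for O2 = 1.016/1 = 1.016
Smallest n/ν is SO2 → limiting reagent.
n(SO3) = (2/2) × 1.460 = 1.460 mol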